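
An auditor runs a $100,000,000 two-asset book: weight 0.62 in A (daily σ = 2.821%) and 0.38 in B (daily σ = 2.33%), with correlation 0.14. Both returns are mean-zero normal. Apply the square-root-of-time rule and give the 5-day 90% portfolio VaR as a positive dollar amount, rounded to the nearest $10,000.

σ_p = √(0.62²·2.821² + 0.38²·2.33² + 2·0.14·0.62·0.38·2.821·2.33) = 2.068%.
σ_{5d} = 2.068% × √5 = 4.624%.
z(90%) = 1.282.
VaR = 1.282 × 4.624% = 5.928%; on $100,000,000 that is $5,928,000.

$5,930,000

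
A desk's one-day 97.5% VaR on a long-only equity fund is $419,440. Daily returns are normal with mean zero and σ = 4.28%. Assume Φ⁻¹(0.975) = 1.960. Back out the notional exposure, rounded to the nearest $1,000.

$5,000,000

VaR as a fraction of value: z·σ = 1.960 × 4.28% = 8.3888%.
Position = $419,440 / 0.083888 = $5,000,000.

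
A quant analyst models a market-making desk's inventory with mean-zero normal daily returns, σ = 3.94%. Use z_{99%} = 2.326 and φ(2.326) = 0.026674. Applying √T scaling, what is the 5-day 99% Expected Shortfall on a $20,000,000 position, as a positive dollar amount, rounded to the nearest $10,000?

$4,700,000

σ_{5d} = 3.94% × √5 = 8.810%.
ES multiplier = φ(z)/(1−α) = 0.026674/0.01 = 2.667.
ES = 8.810% × 2.667 = 23.496%; on $20,000,000: $4,699,200.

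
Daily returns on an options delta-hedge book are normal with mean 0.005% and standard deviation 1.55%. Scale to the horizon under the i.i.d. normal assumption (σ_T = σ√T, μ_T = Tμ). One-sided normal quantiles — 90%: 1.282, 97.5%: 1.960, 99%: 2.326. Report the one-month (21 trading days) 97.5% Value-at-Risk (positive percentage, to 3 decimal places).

σ_{21d} = 1.55% × √21 = 7.103%; μ_{21d} = 21 × 0.005% = 0.105%.
VaR = −(0.105%) + 1.960 × 7.103% = 13.817%.

13.817%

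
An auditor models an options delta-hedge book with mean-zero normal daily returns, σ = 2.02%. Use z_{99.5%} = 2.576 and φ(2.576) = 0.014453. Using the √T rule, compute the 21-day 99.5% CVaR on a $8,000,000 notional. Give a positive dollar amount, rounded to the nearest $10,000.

$2,140,000

σ_{21d} = 2.02% × √21 = 9.257%.
ES multiplier = φ(z)/(1−α) = 0.014453/0.005 = 2.891.
ES = 9.257% × 2.891 = 26.762%; on $8,000,000: $2,140,960.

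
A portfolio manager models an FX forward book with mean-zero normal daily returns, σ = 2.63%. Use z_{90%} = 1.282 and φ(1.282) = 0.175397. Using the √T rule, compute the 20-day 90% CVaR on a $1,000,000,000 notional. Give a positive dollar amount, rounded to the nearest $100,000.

$206,300,000

σ_{20d} = 2.63% × √20 = 11.762%.
ES multiplier = φ(z)/(1−α) = 0.175397/0.1 = 1.754.
ES = 11.762% × 1.754 = 20.631%; on $1,000,000,000: $206,310,000.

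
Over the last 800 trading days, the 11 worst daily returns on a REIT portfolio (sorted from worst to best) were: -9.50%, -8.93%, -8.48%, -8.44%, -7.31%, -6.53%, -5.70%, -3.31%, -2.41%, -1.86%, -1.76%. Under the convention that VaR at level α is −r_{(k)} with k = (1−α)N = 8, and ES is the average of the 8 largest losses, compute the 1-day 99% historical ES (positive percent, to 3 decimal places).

7.275%

The 8 worst returns sum to -58.20%.
ES = −(-58.20%) / 8 = 7.275%.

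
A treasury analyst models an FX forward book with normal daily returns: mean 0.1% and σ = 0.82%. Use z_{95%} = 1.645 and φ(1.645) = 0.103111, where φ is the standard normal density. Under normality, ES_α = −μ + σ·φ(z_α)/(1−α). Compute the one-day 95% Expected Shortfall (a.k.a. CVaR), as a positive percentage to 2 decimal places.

1.59%

Tail multiplier: φ(z)/(1−α) = 0.103111 / 0.05 = 2.062.
ES = −(0.1%) + 0.82% × 2.062 = 1.591%.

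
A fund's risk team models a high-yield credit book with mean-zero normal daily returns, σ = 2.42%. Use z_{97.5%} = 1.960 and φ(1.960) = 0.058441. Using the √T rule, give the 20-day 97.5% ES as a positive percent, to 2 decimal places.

25.30%

σ_{20d} = 2.42% × √20 = 10.823%.
ES multiplier = φ(z)/(1−α) = 0.058441/0.025 = 2.338.
ES = 10.823% × 2.338 = 25.304%.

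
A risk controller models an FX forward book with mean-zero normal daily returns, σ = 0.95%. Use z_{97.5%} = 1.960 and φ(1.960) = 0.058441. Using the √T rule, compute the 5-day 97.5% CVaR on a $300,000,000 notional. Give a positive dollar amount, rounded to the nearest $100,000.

σ_{5d} = 0.95% × √5 = 2.124%.
ES multiplier = φ(z)/(1−α) = 0.058441/0.025 = 2.338.
ES = 2.124% × 2.338 = 4.966%; on $300,000,000: $14,898,000.

$14,900,000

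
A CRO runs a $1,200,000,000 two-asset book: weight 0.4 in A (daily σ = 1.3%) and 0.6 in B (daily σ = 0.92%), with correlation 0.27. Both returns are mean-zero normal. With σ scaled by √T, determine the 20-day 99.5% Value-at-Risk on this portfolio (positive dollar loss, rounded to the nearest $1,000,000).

σ_p = √(0.4²·1.3² + 0.6²·0.92² + 2·0.27·0.4·0.6·1.3·0.92) = 0.854%.
σ_{20d} = 0.854% × √20 = 3.819%.
z(99.5%) = 2.576.
VaR = 2.576 × 3.819% = 9.838%; on $1,200,000,000 that is $118,056,000.

$118,000,000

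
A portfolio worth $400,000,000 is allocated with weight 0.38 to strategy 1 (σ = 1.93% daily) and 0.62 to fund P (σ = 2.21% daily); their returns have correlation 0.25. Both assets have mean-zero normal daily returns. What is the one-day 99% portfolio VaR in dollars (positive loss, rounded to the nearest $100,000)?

σ_p² = 0.38²·1.93² + 0.62²·2.21² + 2·0.25·0.38·0.62·1.93·2.21 = 2.9178 (%²).
σ_p = √2.9178 = 1.708%.
At 99%, z = 2.326.
VaR = 2.326 × 1.708% = 3.973%; on $400,000,000 that is $15,892,000.

$15,900,000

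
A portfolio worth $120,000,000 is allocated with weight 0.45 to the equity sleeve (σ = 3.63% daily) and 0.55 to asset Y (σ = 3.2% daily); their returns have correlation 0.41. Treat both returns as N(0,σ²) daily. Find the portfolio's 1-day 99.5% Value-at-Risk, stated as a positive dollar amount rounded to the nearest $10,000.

σ_p² = 0.45²·3.63² + 0.55²·3.2² + 2·0.41·0.45·0.55·3.63·3.2 = 8.1234 (%²).
σ_p = √8.1234 = 2.850%.
At 99.5%, z = 2.576.
VaR = 2.576 × 2.850% = 7.342%; on $120,000,000 that is $8,810,400.

$8,810,000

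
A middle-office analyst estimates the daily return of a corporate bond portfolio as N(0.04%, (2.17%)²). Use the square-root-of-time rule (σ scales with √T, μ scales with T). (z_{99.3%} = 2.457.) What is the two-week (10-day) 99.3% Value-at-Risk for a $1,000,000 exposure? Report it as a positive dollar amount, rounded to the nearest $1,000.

$165,000

σ_{10d} = 2.17% × √10 = 6.862%; μ_{10d} = 10 × 0.04% = 0.400%.
VaR = −(0.400%) + 2.457 × 6.862% = 16.460%.
On $1,000,000: 0.16460 × $1,000,000 = $164,600.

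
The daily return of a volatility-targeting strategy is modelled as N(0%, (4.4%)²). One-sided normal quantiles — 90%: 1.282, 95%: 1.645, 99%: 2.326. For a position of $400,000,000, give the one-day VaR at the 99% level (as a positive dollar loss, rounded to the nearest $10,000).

$40,940,000

VaR = z·σ = 2.326 × 4.4% = 10.234%.
On $400,000,000: 0.10234 × $400,000,000 = $40,936,000.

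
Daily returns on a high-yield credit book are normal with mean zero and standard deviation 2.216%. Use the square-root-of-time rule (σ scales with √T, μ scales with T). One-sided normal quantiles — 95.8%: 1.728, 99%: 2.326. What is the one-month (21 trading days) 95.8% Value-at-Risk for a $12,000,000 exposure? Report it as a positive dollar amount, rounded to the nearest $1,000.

$2,106,000

σ_{21d} = 2.216% × √21 = 10.155%.
VaR = 1.728 × 10.155% = 17.548%.
On $12,000,000: 0.17548 × $12,000,000 = $2,105,760.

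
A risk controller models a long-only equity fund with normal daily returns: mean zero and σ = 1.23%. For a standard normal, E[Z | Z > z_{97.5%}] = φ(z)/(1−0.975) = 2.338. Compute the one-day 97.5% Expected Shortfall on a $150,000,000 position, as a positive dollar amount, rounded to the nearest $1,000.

$4,314,000

ES = 1.23% × 2.338 = 2.876%.
On $150,000,000: 0.02876 × $150,000,000 = $4,314,000.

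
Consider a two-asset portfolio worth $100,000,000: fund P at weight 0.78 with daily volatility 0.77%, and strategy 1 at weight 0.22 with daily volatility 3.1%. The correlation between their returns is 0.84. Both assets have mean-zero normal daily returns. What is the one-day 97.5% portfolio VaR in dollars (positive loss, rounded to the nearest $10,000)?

σ_p² = 0.78²·0.77² + 0.22²·3.1² + 2·0.84·0.78·0.22·0.77·3.1 = 1.5140 (%²).
σ_p = √1.5140 = 1.230%.
At 97.5%, z = 1.960.
VaR = 1.960 × 1.230% = 2.411%; on $100,000,000 that is $2,411,000.

$2,410,000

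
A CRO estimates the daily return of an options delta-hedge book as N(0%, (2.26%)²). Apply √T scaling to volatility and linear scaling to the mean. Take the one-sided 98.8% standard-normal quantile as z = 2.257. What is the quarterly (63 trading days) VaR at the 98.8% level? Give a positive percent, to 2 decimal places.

40.49%

σ_{63d} = 2.26% × √63 = 17.938%.
VaR = 2.257 × 17.938% = 40.486%.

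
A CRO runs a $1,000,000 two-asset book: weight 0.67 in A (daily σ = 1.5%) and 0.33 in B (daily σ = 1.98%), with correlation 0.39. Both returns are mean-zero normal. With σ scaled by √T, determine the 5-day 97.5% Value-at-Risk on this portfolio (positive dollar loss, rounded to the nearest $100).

σ_p = √(0.67²·1.5² + 0.33²·1.98² + 2·0.39·0.67·0.33·1.5·1.98) = 1.396%.
σ_{5d} = 1.396% × √5 = 3.122%.
z(97.5%) = 1.960.
VaR = 1.960 × 3.122% = 6.119%; on $1,000,000 that is $61,190.

$61,200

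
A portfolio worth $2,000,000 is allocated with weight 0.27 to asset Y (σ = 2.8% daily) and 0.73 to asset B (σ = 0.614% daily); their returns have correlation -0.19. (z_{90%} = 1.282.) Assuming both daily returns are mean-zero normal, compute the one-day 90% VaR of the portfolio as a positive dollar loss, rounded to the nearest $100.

σ_p² = 0.27²·2.8² + 0.73²·0.614² + 2·-0.19·0.27·0.73·2.8·0.614 = 0.6437 (%²).
σ_p = √0.6437 = 0.802%.
VaR = 1.282 × 0.802% = 1.028%; on $2,000,000 that is $20,560.

$20,600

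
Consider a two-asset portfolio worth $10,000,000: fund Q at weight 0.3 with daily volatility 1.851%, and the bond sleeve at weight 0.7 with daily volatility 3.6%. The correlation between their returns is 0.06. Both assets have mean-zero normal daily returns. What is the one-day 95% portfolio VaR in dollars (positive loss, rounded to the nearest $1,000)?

σ_p² = 0.3²·1.851² + 0.7²·3.6² + 2·0.06·0.3·0.7·1.851·3.6 = 6.8267 (%²).
σ_p = √6.8267 = 2.613%.
At 95%, z = 1.645.
VaR = 1.645 × 2.613% = 4.298%; on $10,000,000 that is $429,800.

$430,000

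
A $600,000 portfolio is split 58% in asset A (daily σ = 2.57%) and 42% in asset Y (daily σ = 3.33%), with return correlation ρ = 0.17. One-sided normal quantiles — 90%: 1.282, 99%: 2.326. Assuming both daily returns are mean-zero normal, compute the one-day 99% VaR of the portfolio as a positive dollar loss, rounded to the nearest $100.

$30,900

σ_p² = 0.58²·2.57² + 0.42²·3.33² + 2·0.17·0.58·0.42·2.57·3.33 = 4.8868 (%²).
σ_p = √4.8868 = 2.211%.
VaR = 2.326 × 2.211% = 5.143%; on $600,000 that is $30,858.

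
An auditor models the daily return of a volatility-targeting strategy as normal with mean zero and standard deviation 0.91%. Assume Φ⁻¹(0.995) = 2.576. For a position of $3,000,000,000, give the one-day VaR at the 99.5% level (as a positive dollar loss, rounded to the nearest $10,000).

$70,320,000

VaR = z·σ = 2.576 × 0.91% = 2.344%.
On $3,000,000,000: 0.02344 × $3,000,000,000 = $70,320,000.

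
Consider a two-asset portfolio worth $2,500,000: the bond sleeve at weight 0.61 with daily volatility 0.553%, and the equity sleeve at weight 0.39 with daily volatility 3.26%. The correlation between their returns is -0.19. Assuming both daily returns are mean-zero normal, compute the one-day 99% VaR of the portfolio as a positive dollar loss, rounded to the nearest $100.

$72,800

σ_p² = 0.61²·0.553² + 0.39²·3.26² + 2·-0.19·0.61·0.39·0.553·3.26 = 1.5673 (%²).
σ_p = √1.5673 = 1.252%.
At 99%, z = 2.326.
VaR = 2.326 × 1.252% = 2.912%; on $2,500,000 that is $72,800.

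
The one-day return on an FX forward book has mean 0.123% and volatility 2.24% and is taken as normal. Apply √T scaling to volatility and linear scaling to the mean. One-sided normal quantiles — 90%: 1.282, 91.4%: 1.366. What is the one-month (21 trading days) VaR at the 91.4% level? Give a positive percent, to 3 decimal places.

σ_{21d} = 2.24% × √21 = 10.265%; μ_{21d} = 21 × 0.123% = 2.583%.
VaR = −(2.583%) + 1.366 × 10.265% = 11.439%.

11.439%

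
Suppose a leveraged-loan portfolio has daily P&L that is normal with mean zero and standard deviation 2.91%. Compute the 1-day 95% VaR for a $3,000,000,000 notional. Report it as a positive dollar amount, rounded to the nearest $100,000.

At 95% one-sided, z = 1.645.
VaR = z·σ = 1.645 × 2.91% = 4.787%.
On $3,000,000,000: 0.04787 × $3,000,000,000 = $143,610,000.

$143,600,000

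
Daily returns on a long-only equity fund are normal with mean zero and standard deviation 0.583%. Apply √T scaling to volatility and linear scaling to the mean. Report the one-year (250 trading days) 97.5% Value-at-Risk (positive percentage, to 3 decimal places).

18.067%

At 97.5%, z = 1.960.
σ_{250d} = 0.583% × √250 = 9.218%.
VaR = 1.960 × 9.218% = 18.067%.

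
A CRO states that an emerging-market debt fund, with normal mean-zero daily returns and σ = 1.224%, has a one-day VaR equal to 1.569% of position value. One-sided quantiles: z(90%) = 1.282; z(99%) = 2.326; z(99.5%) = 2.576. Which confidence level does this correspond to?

Implied z = VaR/σ = 1.569 / 1.224 = 1.282.
This matches z(90%) = 1.282.

90%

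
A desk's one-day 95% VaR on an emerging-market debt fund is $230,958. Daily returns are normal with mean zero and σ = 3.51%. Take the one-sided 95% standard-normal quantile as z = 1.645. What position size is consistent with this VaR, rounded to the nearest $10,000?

$4,000,000

VaR as a fraction of value: z·σ = 1.645 × 3.51% = 5.77395%.
Position = $230,958 / 0.0577395 = $4,000,000.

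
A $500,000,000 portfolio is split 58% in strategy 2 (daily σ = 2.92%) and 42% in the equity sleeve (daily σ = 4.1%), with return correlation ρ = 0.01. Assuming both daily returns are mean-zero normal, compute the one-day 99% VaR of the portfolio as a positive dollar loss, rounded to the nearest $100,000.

σ_p² = 0.58²·2.92² + 0.42²·4.1² + 2·0.01·0.58·0.42·2.92·4.1 = 5.8919 (%²).
σ_p = √5.8919 = 2.427%.
At 99%, z = 2.326.
VaR = 2.326 × 2.427% = 5.645%; on $500,000,000 that is $28,225,000.

$28,200,000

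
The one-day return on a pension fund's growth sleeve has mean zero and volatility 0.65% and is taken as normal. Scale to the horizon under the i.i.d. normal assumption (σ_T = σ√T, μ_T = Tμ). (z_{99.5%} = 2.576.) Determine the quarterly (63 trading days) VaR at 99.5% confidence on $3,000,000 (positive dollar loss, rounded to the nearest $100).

$398,700

σ_{63d} = 0.65% × √63 = 5.159%.
VaR = 2.576 × 5.159% = 13.290%.
On $3,000,000: 0.13290 × $3,000,000 = $398,700.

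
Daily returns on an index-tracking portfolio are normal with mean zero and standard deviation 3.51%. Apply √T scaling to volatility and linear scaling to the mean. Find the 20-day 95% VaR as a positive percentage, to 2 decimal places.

25.82%

At 95%, z = 1.645.
σ_{20d} = 3.51% × √20 = 15.697%.
VaR = 1.645 × 15.697% = 25.822%.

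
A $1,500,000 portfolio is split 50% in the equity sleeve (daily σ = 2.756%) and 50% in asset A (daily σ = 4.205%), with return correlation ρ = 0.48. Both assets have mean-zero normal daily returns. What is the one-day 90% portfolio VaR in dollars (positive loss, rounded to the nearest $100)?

σ_p² = 0.5²·2.756² + 0.5²·4.205² + 2·0.48·0.5·0.5·2.756·4.205 = 9.1007 (%²).
σ_p = √9.1007 = 3.017%.
At 90%, z = 1.282.
VaR = 1.282 × 3.017% = 3.868%; on $1,500,000 that is $58,020.

$58,000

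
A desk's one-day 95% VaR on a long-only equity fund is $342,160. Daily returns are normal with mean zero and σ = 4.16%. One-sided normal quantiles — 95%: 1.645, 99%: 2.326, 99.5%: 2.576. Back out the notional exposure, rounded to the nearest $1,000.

VaR as a fraction of value: z·σ = 1.645 × 4.16% = 6.8432%.
Position = $342,160 / 0.068432 = $5,000,000.

$5,000,000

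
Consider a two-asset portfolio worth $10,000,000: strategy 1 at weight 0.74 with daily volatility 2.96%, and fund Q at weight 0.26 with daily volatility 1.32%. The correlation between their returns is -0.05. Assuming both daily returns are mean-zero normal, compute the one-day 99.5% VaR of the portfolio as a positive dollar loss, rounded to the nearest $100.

σ_p² = 0.74²·2.96² + 0.26²·1.32² + 2·-0.05·0.74·0.26·2.96·1.32 = 4.8405 (%²).
σ_p = √4.8405 = 2.200%.
At 99.5%, z = 2.576.
VaR = 2.576 × 2.200% = 5.667%; on $10,000,000 that is $566,700.

$566,700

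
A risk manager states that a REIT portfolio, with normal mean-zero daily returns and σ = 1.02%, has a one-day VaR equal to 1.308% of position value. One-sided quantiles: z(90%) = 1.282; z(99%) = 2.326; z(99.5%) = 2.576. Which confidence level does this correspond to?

Implied z = VaR/σ = 1.308 / 1.02 = 1.282.
This matches z(90%) = 1.282.

90%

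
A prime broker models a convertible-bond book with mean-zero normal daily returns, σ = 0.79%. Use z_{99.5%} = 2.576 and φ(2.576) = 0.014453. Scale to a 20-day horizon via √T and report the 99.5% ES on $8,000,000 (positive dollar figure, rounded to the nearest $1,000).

$817,000

σ_{20d} = 0.79% × √20 = 3.533%.
ES multiplier = φ(z)/(1−α) = 0.014453/0.005 = 2.891.
ES = 3.533% × 2.891 = 10.214%; on $8,000,000: $817,120.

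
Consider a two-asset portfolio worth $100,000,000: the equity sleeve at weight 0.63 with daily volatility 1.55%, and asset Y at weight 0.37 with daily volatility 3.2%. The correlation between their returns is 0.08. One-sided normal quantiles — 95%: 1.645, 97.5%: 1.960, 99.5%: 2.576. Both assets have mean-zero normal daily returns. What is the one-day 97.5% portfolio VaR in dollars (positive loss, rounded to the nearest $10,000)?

σ_p² = 0.63²·1.55² + 0.37²·3.2² + 2·0.08·0.63·0.37·1.55·3.2 = 2.5404 (%²).
σ_p = √2.5404 = 1.594%.
VaR = 1.960 × 1.594% = 3.124%; on $100,000,000 that is $3,124,000.

$3,120,000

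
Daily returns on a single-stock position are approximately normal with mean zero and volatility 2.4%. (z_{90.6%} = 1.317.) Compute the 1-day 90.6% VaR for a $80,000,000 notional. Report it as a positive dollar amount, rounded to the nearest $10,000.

$2,530,000

VaR = z·σ = 1.317 × 2.4% = 3.161%.
On $80,000,000: 0.03161 × $80,000,000 = $2,528,800.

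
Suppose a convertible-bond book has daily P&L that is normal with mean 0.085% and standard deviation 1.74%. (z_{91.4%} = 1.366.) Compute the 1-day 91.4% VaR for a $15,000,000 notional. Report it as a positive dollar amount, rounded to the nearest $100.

VaR = −μ + z·σ = −(0.085%) + 1.366 × 1.74% = 2.292%.
On $15,000,000: 0.02292 × $15,000,000 = $343,800.

$343,800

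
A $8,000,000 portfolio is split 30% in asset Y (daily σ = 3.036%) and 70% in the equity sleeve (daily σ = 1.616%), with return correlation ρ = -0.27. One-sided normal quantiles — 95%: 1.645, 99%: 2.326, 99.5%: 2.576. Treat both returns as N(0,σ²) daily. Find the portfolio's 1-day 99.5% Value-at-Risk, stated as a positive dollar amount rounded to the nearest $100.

$256,800

σ_p² = 0.3²·3.036² + 0.7²·1.616² + 2·-0.27·0.3·0.7·3.036·1.616 = 1.5528 (%²).
σ_p = √1.5528 = 1.246%.
VaR = 2.576 × 1.246% = 3.210%; on $8,000,000 that is $256,800.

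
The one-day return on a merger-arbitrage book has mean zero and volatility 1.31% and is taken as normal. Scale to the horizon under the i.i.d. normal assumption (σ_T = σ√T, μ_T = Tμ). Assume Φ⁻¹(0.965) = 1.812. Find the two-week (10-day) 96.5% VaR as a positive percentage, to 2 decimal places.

7.51%

σ_{10d} = 1.31% × √10 = 4.143%.
VaR = 1.812 × 4.143% = 7.507%.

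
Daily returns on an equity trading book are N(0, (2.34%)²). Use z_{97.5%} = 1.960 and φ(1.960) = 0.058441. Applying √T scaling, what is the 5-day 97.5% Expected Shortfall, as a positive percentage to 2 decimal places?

12.23%

σ_{5d} = 2.34% × √5 = 5.232%.
ES multiplier = φ(z)/(1−α) = 0.058441/0.025 = 2.338.
ES = 5.232% × 2.338 = 12.232%.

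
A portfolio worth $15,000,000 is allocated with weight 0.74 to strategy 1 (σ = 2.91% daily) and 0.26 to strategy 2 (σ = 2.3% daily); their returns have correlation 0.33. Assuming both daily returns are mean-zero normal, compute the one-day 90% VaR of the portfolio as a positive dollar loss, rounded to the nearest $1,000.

σ_p² = 0.74²·2.91² + 0.26²·2.3² + 2·0.33·0.74·0.26·2.91·2.3 = 5.8446 (%²).
σ_p = √5.8446 = 2.418%.
At 90%, z = 1.282.
VaR = 1.282 × 2.418% = 3.100%; on $15,000,000 that is $465,000.

$465,000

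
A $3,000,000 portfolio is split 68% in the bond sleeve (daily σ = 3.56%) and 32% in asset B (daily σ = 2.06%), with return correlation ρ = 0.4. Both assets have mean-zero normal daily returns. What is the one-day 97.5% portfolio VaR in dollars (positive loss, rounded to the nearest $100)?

σ_p² = 0.68²·3.56² + 0.32²·2.06² + 2·0.4·0.68·0.32·3.56·2.06 = 7.5715 (%²).
σ_p = √7.5715 = 2.752%.
At 97.5%, z = 1.960.
VaR = 1.960 × 2.752% = 5.394%; on $3,000,000 that is $161,820.

$161,800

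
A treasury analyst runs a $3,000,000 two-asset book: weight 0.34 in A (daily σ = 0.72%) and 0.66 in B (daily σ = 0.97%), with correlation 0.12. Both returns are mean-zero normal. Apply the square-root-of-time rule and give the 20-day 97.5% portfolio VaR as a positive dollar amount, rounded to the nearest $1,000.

$187,000

σ_p = √(0.34²·0.72² + 0.66²·0.97² + 2·0.12·0.34·0.66·0.72·0.97) = 0.712%.
σ_{20d} = 0.712% × √20 = 3.184%.
z(97.5%) = 1.960.
VaR = 1.960 × 3.184% = 6.241%; on $3,000,000 that is $187,230.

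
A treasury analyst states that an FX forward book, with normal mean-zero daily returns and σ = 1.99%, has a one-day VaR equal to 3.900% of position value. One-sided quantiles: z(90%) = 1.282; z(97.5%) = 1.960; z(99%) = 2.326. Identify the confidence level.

Implied z = VaR/σ = 3.900 / 1.99 = 1.960.
This matches z(97.5%) = 1.960.

97.5%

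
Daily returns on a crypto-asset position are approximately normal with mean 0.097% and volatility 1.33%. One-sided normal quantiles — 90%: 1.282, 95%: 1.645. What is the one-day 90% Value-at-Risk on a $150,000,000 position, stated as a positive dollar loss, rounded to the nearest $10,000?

$2,410,000

VaR = −μ + z·σ = −(0.097%) + 1.282 × 1.33% = 1.608%.
On $150,000,000: 0.01608 × $150,000,000 = $2,412,000.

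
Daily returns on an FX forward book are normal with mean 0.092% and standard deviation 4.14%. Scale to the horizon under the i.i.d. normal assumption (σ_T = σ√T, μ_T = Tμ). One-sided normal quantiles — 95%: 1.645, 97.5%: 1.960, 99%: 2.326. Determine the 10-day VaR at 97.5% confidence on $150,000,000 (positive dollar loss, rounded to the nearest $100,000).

$37,100,000

σ_{10d} = 4.14% × √10 = 13.092%; μ_{10d} = 10 × 0.092% = 0.920%.
VaR = −(0.920%) + 1.960 × 13.092% = 24.740%.
On $150,000,000: 0.24740 × $150,000,000 = $37,110,000.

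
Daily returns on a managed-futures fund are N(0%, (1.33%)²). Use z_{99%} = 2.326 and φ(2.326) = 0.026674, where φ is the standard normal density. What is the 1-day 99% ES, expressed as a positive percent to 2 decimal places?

3.55%

Tail multiplier: φ(z)/(1−α) = 0.026674 / 0.01 = 2.667.
ES = 1.33% × 2.667 = 3.547%.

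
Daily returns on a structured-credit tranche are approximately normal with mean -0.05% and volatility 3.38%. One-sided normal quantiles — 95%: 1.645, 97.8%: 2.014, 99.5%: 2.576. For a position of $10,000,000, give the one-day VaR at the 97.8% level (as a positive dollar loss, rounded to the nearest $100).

VaR = −μ + z·σ = −(-0.05%) + 2.014 × 3.38% = 6.857%.
On $10,000,000: 0.06857 × $10,000,000 = $685,700.

$685,700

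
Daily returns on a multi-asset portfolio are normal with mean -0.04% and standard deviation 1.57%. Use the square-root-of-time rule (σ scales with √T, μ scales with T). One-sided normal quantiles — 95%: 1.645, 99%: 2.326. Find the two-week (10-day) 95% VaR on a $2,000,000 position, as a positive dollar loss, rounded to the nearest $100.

$171,300

σ_{10d} = 1.57% × √10 = 4.965%; μ_{10d} = 10 × -0.04% = -0.400%.
VaR = −(-0.400%) + 1.645 × 4.965% = 8.567%.
On $2,000,000: 0.08567 × $2,000,000 = $171,340.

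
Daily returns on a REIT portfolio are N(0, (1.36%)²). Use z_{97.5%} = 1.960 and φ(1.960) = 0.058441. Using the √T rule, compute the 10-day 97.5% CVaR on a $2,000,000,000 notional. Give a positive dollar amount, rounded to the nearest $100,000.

σ_{10d} = 1.36% × √10 = 4.301%.
ES multiplier = φ(z)/(1−α) = 0.058441/0.025 = 2.338.
ES = 4.301% × 2.338 = 10.056%; on $2,000,000,000: $201,120,000.

$201,100,000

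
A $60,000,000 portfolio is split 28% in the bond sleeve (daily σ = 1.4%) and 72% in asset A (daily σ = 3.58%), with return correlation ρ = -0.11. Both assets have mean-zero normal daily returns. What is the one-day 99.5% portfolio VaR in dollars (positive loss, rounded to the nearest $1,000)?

$3,963,000

σ_p² = 0.28²·1.4² + 0.72²·3.58² + 2·-0.11·0.28·0.72·1.4·3.58 = 6.5754 (%²).
σ_p = √6.5754 = 2.564%.
At 99.5%, z = 2.576.
VaR = 2.576 × 2.564% = 6.605%; on $60,000,000 that is $3,963,000.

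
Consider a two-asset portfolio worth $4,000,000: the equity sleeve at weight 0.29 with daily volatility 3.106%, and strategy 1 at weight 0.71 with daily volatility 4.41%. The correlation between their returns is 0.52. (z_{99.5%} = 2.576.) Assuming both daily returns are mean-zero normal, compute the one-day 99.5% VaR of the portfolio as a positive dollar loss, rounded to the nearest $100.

σ_p² = 0.29²·3.106² + 0.71²·4.41² + 2·0.52·0.29·0.71·3.106·4.41 = 13.5482 (%²).
σ_p = √13.5482 = 3.681%.
VaR = 2.576 × 3.681% = 9.482%; on $4,000,000 that is $379,280.

$379,300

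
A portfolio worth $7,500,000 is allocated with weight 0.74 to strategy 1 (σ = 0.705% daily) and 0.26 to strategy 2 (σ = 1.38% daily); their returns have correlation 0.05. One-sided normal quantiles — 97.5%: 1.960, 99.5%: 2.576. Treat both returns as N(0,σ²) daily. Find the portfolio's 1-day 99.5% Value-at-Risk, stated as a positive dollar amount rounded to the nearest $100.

σ_p² = 0.74²·0.705² + 0.26²·1.38² + 2·0.05·0.74·0.26·0.705·1.38 = 0.4196 (%²).
σ_p = √0.4196 = 0.648%.
VaR = 2.576 × 0.648% = 1.669%; on $7,500,000 that is $125,175.

$125,200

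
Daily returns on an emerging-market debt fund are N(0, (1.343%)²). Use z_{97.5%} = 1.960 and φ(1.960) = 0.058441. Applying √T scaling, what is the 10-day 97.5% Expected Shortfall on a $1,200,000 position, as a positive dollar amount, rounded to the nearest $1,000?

$119,000

σ_{10d} = 1.343% × √10 = 4.247%.
ES multiplier = φ(z)/(1−α) = 0.058441/0.025 = 2.338.
ES = 4.247% × 2.338 = 9.929%; on $1,200,000: $119,148.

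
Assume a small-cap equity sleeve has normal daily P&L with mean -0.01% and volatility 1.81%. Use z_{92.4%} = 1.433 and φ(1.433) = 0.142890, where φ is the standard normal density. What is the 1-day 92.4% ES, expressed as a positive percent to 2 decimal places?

Tail multiplier: φ(z)/(1−α) = 0.142890 / 0.076 = 1.880.
ES = −(-0.01%) + 1.81% × 1.880 = 3.413%.

3.41%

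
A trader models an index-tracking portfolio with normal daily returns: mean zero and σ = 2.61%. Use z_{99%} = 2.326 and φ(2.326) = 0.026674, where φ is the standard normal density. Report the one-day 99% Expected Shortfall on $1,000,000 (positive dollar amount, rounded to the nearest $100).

$69,600

Tail multiplier: φ(z)/(1−α) = 0.026674 / 0.01 = 2.667.
ES = 2.61% × 2.667 = 6.961%.
On $1,000,000: 0.06961 × $1,000,000 = $69,610.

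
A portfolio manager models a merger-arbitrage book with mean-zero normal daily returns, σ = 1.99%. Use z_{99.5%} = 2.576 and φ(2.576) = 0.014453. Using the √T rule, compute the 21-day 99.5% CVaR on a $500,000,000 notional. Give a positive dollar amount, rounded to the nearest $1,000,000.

$132,000,000

σ_{21d} = 1.99% × √21 = 9.119%.
ES multiplier = φ(z)/(1−α) = 0.014453/0.005 = 2.891.
ES = 9.119% × 2.891 = 26.363%; on $500,000,000: $131,815,000.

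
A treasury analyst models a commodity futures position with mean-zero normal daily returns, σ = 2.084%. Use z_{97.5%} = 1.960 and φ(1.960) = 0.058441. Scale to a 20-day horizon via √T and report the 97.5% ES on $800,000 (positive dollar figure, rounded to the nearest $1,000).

σ_{20d} = 2.084% × √20 = 9.320%.
ES multiplier = φ(z)/(1−α) = 0.058441/0.025 = 2.338.
ES = 9.320% × 2.338 = 21.790%; on $800,000: $174,320.

$174,000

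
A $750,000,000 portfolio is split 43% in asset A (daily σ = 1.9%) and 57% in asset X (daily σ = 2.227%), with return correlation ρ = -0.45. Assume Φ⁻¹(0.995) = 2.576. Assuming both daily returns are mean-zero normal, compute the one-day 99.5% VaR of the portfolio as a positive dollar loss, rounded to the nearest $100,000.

σ_p² = 0.43²·1.9² + 0.57²·2.227² + 2·-0.45·0.43·0.57·1.9·2.227 = 1.3455 (%²).
σ_p = √1.3455 = 1.160%.
VaR = 2.576 × 1.160% = 2.988%; on $750,000,000 that is $22,410,000.

$22,400,000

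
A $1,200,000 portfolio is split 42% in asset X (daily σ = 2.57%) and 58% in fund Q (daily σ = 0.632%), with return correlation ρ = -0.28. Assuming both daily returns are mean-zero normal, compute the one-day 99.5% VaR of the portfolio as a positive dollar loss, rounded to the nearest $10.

σ_p² = 0.42²·2.57² + 0.58²·0.632² + 2·-0.28·0.42·0.58·2.57·0.632 = 1.0779 (%²).
σ_p = √1.0779 = 1.038%.
At 99.5%, z = 2.576.
VaR = 2.576 × 1.038% = 2.674%; on $1,200,000 that is $32,088.

$32,090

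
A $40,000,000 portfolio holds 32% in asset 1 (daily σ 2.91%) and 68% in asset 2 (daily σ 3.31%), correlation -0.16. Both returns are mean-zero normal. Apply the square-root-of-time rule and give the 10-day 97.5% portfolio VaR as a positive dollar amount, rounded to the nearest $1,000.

σ_p = √(0.32²·2.91² + 0.68²·3.31² + 2·-0.16·0.32·0.68·2.91·3.31) = 2.294%.
σ_{10d} = 2.294% × √10 = 7.254%.
z(97.5%) = 1.960.
VaR = 1.960 × 7.254% = 14.218%; on $40,000,000 that is $5,687,200.

$5,687,000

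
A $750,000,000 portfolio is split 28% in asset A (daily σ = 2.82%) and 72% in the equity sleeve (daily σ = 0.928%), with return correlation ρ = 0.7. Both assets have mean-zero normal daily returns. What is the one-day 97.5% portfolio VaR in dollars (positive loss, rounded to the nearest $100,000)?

$19,800,000

σ_p² = 0.28²·2.82² + 0.72²·0.928² + 2·0.7·0.28·0.72·2.82·0.928 = 1.8085 (%²).
σ_p = √1.8085 = 1.345%.
At 97.5%, z = 1.960.
VaR = 1.960 × 1.345% = 2.636%; on $750,000,000 that is $19,770,000.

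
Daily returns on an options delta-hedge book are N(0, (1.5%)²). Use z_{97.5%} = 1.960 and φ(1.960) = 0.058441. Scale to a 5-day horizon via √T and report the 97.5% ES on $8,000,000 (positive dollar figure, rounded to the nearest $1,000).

σ_{5d} = 1.5% × √5 = 3.354%.
ES multiplier = φ(z)/(1−α) = 0.058441/0.025 = 2.338.
ES = 3.354% × 2.338 = 7.842%; on $8,000,000: $627,360.

$627,000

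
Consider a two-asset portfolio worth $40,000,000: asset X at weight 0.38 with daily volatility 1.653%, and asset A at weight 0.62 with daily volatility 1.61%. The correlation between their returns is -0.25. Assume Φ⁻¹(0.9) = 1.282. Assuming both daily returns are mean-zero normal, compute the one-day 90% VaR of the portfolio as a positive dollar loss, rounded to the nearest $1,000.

σ_p² = 0.38²·1.653² + 0.62²·1.61² + 2·-0.25·0.38·0.62·1.653·1.61 = 1.0775 (%²).
σ_p = √1.0775 = 1.038%.
VaR = 1.282 × 1.038% = 1.331%; on $40,000,000 that is $532,400.

$532,000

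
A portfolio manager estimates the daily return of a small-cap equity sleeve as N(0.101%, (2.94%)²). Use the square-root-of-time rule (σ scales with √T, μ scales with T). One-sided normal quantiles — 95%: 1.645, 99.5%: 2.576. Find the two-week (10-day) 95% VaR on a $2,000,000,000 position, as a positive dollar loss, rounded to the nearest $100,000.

$285,700,000

σ_{10d} = 2.94% × √10 = 9.297%; μ_{10d} = 10 × 0.101% = 1.010%.
VaR = −(1.010%) + 1.645 × 9.297% = 14.284%.
On $2,000,000,000: 0.14284 × $2,000,000,000 = $285,680,000.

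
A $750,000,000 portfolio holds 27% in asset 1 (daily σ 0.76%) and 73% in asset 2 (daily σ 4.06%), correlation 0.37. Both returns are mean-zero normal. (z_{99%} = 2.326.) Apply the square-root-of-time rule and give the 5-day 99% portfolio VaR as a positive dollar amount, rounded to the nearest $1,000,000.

$119,000,000

σ_p = √(0.27²·0.76² + 0.73²·4.06² + 2·0.37·0.27·0.73·0.76·4.06) = 3.046%.
σ_{5d} = 3.046% × √5 = 6.811%.
VaR = 2.326 × 6.811% = 15.842%; on $750,000,000 that is $118,815,000.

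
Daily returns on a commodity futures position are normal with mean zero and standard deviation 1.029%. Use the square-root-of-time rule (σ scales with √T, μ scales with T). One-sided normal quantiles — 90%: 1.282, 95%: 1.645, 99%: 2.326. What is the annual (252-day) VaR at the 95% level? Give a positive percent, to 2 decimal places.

σ_{252d} = 1.029% × √252 = 16.335%.
VaR = 1.645 × 16.335% = 26.871%.

26.87%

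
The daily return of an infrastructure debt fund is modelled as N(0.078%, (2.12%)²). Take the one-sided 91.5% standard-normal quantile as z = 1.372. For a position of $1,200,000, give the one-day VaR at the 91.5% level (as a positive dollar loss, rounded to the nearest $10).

$33,970

VaR = −μ + z·σ = −(0.078%) + 1.372 × 2.12% = 2.831%.
On $1,200,000: 0.02831 × $1,200,000 = $33,972.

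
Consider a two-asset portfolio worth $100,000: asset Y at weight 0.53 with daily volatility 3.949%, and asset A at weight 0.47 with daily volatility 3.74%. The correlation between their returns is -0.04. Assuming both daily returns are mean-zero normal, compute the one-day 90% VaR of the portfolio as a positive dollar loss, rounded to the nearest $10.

$3,430

σ_p² = 0.53²·3.949² + 0.47²·3.74² + 2·-0.04·0.53·0.47·3.949·3.74 = 7.1761 (%²).
σ_p = √7.1761 = 2.679%.
At 90%, z = 1.282.
VaR = 1.282 × 2.679% = 3.434%; on $100,000 that is $3,434.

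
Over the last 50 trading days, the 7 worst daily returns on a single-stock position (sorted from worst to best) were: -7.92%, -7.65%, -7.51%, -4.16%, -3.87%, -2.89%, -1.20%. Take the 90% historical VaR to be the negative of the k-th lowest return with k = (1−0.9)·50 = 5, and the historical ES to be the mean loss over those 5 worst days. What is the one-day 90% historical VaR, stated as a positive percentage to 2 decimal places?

3.87%

k = 5; the 5th lowest return is -3.87%, so VaR = 3.87%.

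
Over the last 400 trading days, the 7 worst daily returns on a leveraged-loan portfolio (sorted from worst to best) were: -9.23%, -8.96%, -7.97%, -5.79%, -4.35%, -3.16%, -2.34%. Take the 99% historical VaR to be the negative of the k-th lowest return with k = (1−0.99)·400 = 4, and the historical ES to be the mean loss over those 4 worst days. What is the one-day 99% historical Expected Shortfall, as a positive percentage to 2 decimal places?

The 4 worst returns sum to -31.95%.
ES = −(-31.95%) / 4 = 7.9875% ≈ 7.99%.

7.99%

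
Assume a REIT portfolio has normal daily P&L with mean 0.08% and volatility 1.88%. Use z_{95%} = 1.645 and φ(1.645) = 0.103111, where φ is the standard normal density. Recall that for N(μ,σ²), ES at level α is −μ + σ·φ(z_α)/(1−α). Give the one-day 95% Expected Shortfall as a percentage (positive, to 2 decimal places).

Tail multiplier: φ(z)/(1−α) = 0.103111 / 0.05 = 2.062.
ES = −(0.08%) + 1.88% × 2.062 = 3.797%.

3.80%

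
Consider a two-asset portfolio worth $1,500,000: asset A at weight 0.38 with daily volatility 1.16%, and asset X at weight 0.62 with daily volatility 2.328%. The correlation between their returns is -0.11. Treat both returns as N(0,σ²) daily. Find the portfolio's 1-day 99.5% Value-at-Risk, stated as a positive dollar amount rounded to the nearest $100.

$56,500

σ_p² = 0.38²·1.16² + 0.62²·2.328² + 2·-0.11·0.38·0.62·1.16·2.328 = 2.1376 (%²).
σ_p = √2.1376 = 1.462%.
At 99.5%, z = 2.576.
VaR = 2.576 × 1.462% = 3.766%; on $1,500,000 that is $56,490.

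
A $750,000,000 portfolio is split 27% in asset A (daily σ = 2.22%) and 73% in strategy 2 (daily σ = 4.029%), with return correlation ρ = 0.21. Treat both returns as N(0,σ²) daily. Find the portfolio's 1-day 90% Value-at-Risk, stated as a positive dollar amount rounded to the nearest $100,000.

σ_p² = 0.27²·2.22² + 0.73²·4.029² + 2·0.21·0.27·0.73·2.22·4.029 = 9.7502 (%²).
σ_p = √9.7502 = 3.123%.
At 90%, z = 1.282.
VaR = 1.282 × 3.123% = 4.004%; on $750,000,000 that is $30,030,000.

$30,000,000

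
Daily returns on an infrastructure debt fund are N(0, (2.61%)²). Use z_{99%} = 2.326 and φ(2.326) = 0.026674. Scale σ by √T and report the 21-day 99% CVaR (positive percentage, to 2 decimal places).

σ_{21d} = 2.61% × √21 = 11.961%.
ES multiplier = φ(z)/(1−α) = 0.026674/0.01 = 2.667.
ES = 11.961% × 2.667 = 31.900%.

31.90%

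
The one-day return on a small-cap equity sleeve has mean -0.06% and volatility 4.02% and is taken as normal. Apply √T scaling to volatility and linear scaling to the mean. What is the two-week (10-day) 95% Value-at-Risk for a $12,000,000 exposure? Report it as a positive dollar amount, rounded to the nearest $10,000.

At 95%, z = 1.645.
σ_{10d} = 4.02% × √10 = 12.712%; μ_{10d} = 10 × -0.06% = -0.600%.
VaR = −(-0.600%) + 1.645 × 12.712% = 21.511%.
On $12,000,000: 0.21511 × $12,000,000 = $2,581,320.

$2,580,000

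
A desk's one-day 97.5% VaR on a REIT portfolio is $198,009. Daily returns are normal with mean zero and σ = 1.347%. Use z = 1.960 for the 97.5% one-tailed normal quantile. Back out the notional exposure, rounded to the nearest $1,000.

$7,500,000

VaR as a fraction of value: z·σ = 1.960 × 1.347% = 2.64012%.
Position = $198,009 / 0.0264012 = $7,500,000.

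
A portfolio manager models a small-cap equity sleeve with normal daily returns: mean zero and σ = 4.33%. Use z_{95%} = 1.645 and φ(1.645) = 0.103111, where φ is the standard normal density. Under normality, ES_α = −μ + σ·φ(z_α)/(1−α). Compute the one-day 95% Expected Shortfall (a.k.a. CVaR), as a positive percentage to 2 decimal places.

Tail multiplier: φ(z)/(1−α) = 0.103111 / 0.05 = 2.062.
ES = 4.33% × 2.062 = 8.928%.

8.93%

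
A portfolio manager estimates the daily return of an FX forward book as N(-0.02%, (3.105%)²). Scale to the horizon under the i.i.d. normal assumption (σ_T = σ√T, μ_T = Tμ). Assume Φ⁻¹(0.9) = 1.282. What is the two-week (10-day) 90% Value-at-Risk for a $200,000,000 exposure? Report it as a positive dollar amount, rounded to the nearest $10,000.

σ_{10d} = 3.105% × √10 = 9.819%; μ_{10d} = 10 × -0.02% = -0.200%.
VaR = −(-0.200%) + 1.282 × 9.819% = 12.788%.
On $200,000,000: 0.12788 × $200,000,000 = $25,576,000.

$25,580,000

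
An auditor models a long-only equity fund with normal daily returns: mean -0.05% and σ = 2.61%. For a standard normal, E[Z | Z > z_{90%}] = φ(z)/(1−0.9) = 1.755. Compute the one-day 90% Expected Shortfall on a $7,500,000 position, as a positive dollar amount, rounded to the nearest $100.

$347,300

ES = −(-0.05%) + 2.61% × 1.755 = 4.631%.
On $7,500,000: 0.04631 × $7,500,000 = $347,325.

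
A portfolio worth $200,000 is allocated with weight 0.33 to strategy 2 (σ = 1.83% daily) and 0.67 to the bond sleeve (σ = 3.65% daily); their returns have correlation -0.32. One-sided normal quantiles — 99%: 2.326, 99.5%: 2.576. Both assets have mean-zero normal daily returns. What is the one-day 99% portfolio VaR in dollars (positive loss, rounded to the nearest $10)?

σ_p² = 0.33²·1.83² + 0.67²·3.65² + 2·-0.32·0.33·0.67·1.83·3.65 = 5.4000 (%²).
σ_p = √5.4000 = 2.324%.
VaR = 2.326 × 2.324% = 5.406%; on $200,000 that is $10,812.

$10,810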